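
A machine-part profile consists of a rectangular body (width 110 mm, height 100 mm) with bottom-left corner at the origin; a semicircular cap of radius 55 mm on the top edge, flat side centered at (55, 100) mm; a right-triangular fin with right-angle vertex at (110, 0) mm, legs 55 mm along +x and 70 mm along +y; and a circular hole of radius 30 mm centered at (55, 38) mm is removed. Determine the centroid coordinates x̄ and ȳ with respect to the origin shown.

Part | A | x̄ᵢ | ȳᵢ | A·x̄ᵢ | A·ȳᵢ
rectangular body | 11000.00 | 55.00 | 50.00 | 605000.00 | 550000.00
semicircular top | 4751.66 | 55.00 | 123.34 | 261341.24 | 586082.56
triangular fin | 1925.00 | 128.33 | 23.33 | 247041.67 | 44916.67
hole | -2827.43 | 55.00 | 38.00 | -155508.84 | -107442.47
Σ | 14849.23 |  |  | 957874.07 | 1073556.75
x̄ = 957874.07 / 14849.23 = 64.51 mm
ȳ = 1073556.75 / 14849.23 = 72.30 mm

x̄ = 64.51 mm, ȳ = 72.30 mm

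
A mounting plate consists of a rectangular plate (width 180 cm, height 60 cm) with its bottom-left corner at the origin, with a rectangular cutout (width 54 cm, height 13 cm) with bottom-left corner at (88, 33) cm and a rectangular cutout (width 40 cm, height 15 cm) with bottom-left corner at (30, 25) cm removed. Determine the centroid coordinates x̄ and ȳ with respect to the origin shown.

x̄ = 90.68 cm, ȳ = 29.14 cm

Part | A | x̄ᵢ | ȳᵢ | A·x̄ᵢ | A·ȳᵢ
plate | 10800.00 | 90.00 | 30.00 | 972000.00 | 324000.00
hole 1 | -702.00 | 115.00 | 39.50 | -80730.00 | -27729.00
hole 2 | -600.00 | 50.00 | 32.50 | -30000.00 | -19500.00
Σ | 9498.00 |  |  | 861270.00 | 276771.00
x̄ = 861270.00 / 9498.00 = 90.68 cm
ȳ = 276771.00 / 9498.00 = 29.14 cm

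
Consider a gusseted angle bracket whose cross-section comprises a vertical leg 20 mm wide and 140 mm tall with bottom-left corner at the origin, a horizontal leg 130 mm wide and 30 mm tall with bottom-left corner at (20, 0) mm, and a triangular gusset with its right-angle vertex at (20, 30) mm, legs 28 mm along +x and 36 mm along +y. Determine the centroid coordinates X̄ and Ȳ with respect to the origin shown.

X̄ = 51.96 mm, Ȳ = 38.27 mm

Part | A | x̄ᵢ | ȳᵢ | A·x̄ᵢ | A·ȳᵢ
vertical leg | 2800.00 | 10.00 | 70.00 | 28000.00 | 196000.00
horizontal leg | 3900.00 | 85.00 | 15.00 | 331500.00 | 58500.00
gusset | 504.00 | 29.33 | 42.00 | 14784.00 | 21168.00
Σ | 7204.00 |  |  | 374284.00 | 275668.00
X̄ = 374284.00 / 7204.00 = 51.96 mm
Ȳ = 275668.00 / 7204.00 = 38.27 mm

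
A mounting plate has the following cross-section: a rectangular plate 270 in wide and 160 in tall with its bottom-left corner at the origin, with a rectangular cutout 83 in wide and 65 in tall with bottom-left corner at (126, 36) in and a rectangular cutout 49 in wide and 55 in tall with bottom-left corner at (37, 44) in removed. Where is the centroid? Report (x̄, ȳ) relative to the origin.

plate: A = 270 × 160 = 43200.00, centroid at (135.00, 80.00).
hole 1: A = −(83 × 65) = -5395.00, centroid at (167.50, 68.50).
hole 2: A = −(49 × 55) = -2695.00, centroid at (61.50, 71.50).
ΣA = 35110.00 in², ΣAx̄ = 4762595.00 in³, ΣAȳ = 2893750.00 in³.
x̄ = 4762595.00/35110.00 = 135.65 in; ȳ = 2893750.00/35110.00 = 82.42 in.

x̄ = 135.65 in, ȳ = 82.42 in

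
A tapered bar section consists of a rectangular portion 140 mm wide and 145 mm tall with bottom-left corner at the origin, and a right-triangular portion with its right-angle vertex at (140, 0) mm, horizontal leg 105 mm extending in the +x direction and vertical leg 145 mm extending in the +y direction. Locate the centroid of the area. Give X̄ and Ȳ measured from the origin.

Part | A | x̄ᵢ | ȳᵢ | A·x̄ᵢ | A·ȳᵢ
rectangular portion | 20300.00 | 70.00 | 72.50 | 1421000.00 | 1471750.00
triangular portion | 7612.50 | 175.00 | 48.33 | 1332187.50 | 367937.50
Σ | 27912.50 |  |  | 2753187.50 | 1839687.50
X̄ = 2753187.50 / 27912.50 = 98.64 mm
Ȳ = 1839687.50 / 27912.50 = 65.91 mm

X̄ = 98.64 mm, Ȳ = 65.91 mm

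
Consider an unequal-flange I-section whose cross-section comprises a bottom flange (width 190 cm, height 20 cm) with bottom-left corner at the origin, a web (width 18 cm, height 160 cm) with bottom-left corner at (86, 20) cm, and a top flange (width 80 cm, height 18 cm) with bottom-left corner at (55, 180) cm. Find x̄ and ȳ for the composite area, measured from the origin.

bottom flange: A = 190 × 20 = 3800.00, centroid at (95.00, 10.00).
web: A = 18 × 160 = 2880.00, centroid at (95.00, 100.00).
top flange: A = 80 × 18 = 1440.00, centroid at (95.00, 189.00).
ΣA = 8120.00 cm²
ΣAx̄ = (3800.00)(95.00) + (2880.00)(95.00) + (1440.00)(95.00) = 771400.00 cm³
ΣAȳ = (3800.00)(10.00) + (2880.00)(100.00) + (1440.00)(189.00) = 598160.00 cm³
x̄ = 771400.00 / 8120.00 = 95.00 cm
ȳ = 598160.00 / 8120.00 = 73.67 cm

x̄ = 95.00 cm, ȳ = 73.67 cm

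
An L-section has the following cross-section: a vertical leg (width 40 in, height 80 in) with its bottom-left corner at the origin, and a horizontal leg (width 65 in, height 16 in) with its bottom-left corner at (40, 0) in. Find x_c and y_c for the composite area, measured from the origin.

Part | A | x̄ᵢ | ȳᵢ | A·x̄ᵢ | A·ȳᵢ
vertical leg | 3200.00 | 20.00 | 40.00 | 64000.00 | 128000.00
horizontal leg | 1040.00 | 72.50 | 8.00 | 75400.00 | 8320.00
Σ | 4240.00 |  |  | 139400.00 | 136320.00
x_c = 139400.00 / 4240.00 = 32.88 in
y_c = 136320.00 / 4240.00 = 32.15 in

x_c = 32.88 in, y_c = 32.15 in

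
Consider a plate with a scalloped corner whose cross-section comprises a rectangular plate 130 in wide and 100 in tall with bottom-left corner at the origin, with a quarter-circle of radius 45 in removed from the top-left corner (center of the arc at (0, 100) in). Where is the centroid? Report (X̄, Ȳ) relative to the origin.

plate: A = 130 × 100 = 13000.00, centroid at (65.00, 50.00).
removed quarter-circle: A = −¼π·45² = -1590.43, centroid at (19.10, 80.90).
ΣA = 11409.57 in², ΣAX̄ = 814625.00 in³, ΣAȲ = 521331.87 in³.
X̄ = 814625.00/11409.57 = 71.40 in; Ȳ = 521331.87/11409.57 = 45.69 in.

X̄ = 71.40 in, Ȳ = 45.69 in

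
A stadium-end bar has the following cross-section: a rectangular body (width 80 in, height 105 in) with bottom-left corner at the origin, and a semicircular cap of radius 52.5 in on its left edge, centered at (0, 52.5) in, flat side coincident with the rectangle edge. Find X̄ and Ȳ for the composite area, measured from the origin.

X̄ = 18.82 in, Ȳ = 52.50 in

rectangular body: A = 80 × 105 = 8400.00, centroid at (40.00, 52.50).
semicircular end: A = ½π·52.5² = 4329.51, centroid at (-22.28, 52.50).
ΣA = 12729.51 in², ΣAX̄ = 239531.25 in³, ΣAȲ = 668299.14 in³.
X̄ = 239531.25/12729.51 = 18.82 in; Ȳ = 668299.14/12729.51 = 52.50 in.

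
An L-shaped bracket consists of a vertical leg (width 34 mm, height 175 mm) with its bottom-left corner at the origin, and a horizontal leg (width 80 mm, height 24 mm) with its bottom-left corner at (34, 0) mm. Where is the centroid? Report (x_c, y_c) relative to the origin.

vertical leg: A = 34 × 175 = 5950.00, centroid at (17.00, 87.50).
horizontal leg: A = 80 × 24 = 1920.00, centroid at (74.00, 12.00).
ΣA = 7870.00 mm²
ΣAx_c = (5950.00)(17.00) + (1920.00)(74.00) = 243230.00 mm³
ΣAy_c = (5950.00)(87.50) + (1920.00)(12.00) = 543665.00 mm³
x_c = 243230.00 / 7870.00 = 30.91 mm
y_c = 543665.00 / 7870.00 = 69.08 mm

x_c = 30.91 mm, y_c = 69.08 mm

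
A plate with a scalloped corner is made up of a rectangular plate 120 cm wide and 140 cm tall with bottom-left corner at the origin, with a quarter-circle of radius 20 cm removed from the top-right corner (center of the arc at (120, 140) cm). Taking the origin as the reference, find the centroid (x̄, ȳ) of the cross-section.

plate: A = 120 × 140 = 16800.00, centroid at (60.00, 70.00).
removed quarter-circle: A = −¼π·20² = -314.16, centroid at (111.51, 131.51).
ΣA = 16485.84 cm²
ΣAx̄ = (16800.00)(60.00) + (-314.16)(111.51) = 972967.55 cm³
ΣAȳ = (16800.00)(70.00) + (-314.16)(131.51) = 1134684.37 cm³
x̄ = 972967.55 / 16485.84 = 59.02 cm
ȳ = 1134684.37 / 16485.84 = 68.83 cm

x̄ = 59.02 cm, ȳ = 68.83 cm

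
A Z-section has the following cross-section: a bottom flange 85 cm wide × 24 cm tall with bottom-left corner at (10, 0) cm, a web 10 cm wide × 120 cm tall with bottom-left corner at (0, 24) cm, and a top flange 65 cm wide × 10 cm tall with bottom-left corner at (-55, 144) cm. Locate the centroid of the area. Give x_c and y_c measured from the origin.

x_c = 25.31 cm, y_c = 57.10 cm

bottom flange: A = 85 × 24 = 2040.00, centroid at (52.50, 12.00).
web: A = 10 × 120 = 1200.00, centroid at (5.00, 84.00).
top flange: A = 65 × 10 = 650.00, centroid at (-22.50, 149.00).
ΣA = 3890.00 cm², ΣAx_c = 98475.00 cm³, ΣAy_c = 222130.00 cm³.
x_c = 98475.00/3890.00 = 25.31 cm; y_c = 222130.00/3890.00 = 57.10 cm.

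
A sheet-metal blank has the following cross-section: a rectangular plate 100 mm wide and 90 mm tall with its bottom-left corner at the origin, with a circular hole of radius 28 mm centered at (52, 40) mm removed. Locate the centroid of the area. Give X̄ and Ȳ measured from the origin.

plate: A = 100 × 90 = 9000.00, centroid at (50.00, 45.00).
hole: A = −π·28² = -2463.01, centroid at (52.00, 40.00).
ΣA = 6536.99 mm²
ΣAX̄ = (9000.00)(50.00) + (-2463.01)(52.00) = 321923.55 mm³
ΣAȲ = (9000.00)(45.00) + (-2463.01)(40.00) = 306479.65 mm³
X̄ = 321923.55 / 6536.99 = 49.25 mm
Ȳ = 306479.65 / 6536.99 = 46.88 mm

X̄ = 49.25 mm, Ȳ = 46.88 mm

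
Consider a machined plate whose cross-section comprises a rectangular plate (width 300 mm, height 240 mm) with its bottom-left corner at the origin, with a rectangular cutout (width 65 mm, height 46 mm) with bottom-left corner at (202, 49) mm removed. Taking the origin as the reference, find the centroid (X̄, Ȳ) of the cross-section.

X̄ = 146.34 mm, Ȳ = 122.08 mm

plate: A = 300 × 240 = 72000.00, centroid at (150.00, 120.00).
hole: A = −(65 × 46) = -2990.00, centroid at (234.50, 72.00).
ΣA = 69010.00 mm²
ΣAX̄ = (72000.00)(150.00) + (-2990.00)(234.50) = 10098845.00 mm³
ΣAȲ = (72000.00)(120.00) + (-2990.00)(72.00) = 8424720.00 mm³
X̄ = 10098845.00 / 69010.00 = 146.34 mm
Ȳ = 8424720.00 / 69010.00 = 122.08 mm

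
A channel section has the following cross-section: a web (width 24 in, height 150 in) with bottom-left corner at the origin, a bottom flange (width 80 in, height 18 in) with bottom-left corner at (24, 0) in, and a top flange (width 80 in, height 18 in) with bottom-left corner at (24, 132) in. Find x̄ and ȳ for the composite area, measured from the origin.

Part | A | x̄ᵢ | ȳᵢ | A·x̄ᵢ | A·ȳᵢ
web | 3600.00 | 12.00 | 75.00 | 43200.00 | 270000.00
bottom flange | 1440.00 | 64.00 | 9.00 | 92160.00 | 12960.00
top flange | 1440.00 | 64.00 | 141.00 | 92160.00 | 203040.00
Σ | 6480.00 |  |  | 227520.00 | 486000.00
x̄ = 227520.00 / 6480.00 = 35.11 in
ȳ = 486000.00 / 6480.00 = 75.00 in

x̄ = 35.11 in, ȳ = 75.00 in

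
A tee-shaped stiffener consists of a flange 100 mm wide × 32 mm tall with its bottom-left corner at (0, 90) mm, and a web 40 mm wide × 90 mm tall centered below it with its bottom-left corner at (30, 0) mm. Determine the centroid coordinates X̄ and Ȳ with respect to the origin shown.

X̄ = 50.00 mm, Ȳ = 73.71 mm

Part | A | x̄ᵢ | ȳᵢ | A·x̄ᵢ | A·ȳᵢ
web | 3600.00 | 50.00 | 45.00 | 180000.00 | 162000.00
flange | 3200.00 | 50.00 | 106.00 | 160000.00 | 339200.00
Σ | 6800.00 |  |  | 340000.00 | 501200.00
X̄ = 340000.00 / 6800.00 = 50.00 mm
Ȳ = 501200.00 / 6800.00 = 73.71 mm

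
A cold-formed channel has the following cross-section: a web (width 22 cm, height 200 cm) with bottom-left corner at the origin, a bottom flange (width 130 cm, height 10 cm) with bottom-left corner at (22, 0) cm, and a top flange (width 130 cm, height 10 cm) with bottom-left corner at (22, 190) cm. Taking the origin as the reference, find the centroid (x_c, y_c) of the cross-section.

x_c = 39.23 cm, y_c = 100.00 cm

Part | A | x̄ᵢ | ȳᵢ | A·x̄ᵢ | A·ȳᵢ
web | 4400.00 | 11.00 | 100.00 | 48400.00 | 440000.00
bottom flange | 1300.00 | 87.00 | 5.00 | 113100.00 | 6500.00
top flange | 1300.00 | 87.00 | 195.00 | 113100.00 | 253500.00
Σ | 7000.00 |  |  | 274600.00 | 700000.00
x_c = 274600.00 / 7000.00 = 39.23 cm
y_c = 700000.00 / 7000.00 = 100.00 cm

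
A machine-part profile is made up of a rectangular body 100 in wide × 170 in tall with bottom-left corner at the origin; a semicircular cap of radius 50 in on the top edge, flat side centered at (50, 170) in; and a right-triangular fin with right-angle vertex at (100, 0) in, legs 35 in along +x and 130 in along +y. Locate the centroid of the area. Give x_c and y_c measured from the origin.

rectangular body: A = 100 × 170 = 17000.00, centroid at (50.00, 85.00).
semicircular top: A = ½π·50² = 3926.99, centroid at (50.00, 191.22).
triangular fin: A = ½·35·130 = 2275.00, centroid at (111.67, 43.33).
ΣA = 23201.99 in²
ΣAx_c = (17000.00)(50.00) + (3926.99)(50.00) + (2275.00)(111.67) = 1300391.21 in³
ΣAy_c = (17000.00)(85.00) + (3926.99)(191.22) + (2275.00)(43.33) = 2294505.11 in³
x_c = 1300391.21 / 23201.99 = 56.05 in
y_c = 2294505.11 / 23201.99 = 98.89 in

x_c = 56.05 in, y_c = 98.89 in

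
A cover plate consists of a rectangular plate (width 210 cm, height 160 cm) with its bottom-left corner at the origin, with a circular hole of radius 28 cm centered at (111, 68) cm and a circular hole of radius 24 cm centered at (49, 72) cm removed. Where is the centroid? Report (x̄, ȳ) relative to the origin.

plate: A = 210 × 160 = 33600.00, centroid at (105.00, 80.00).
hole 1: A = −π·28² = -2463.01, centroid at (111.00, 68.00).
hole 2: A = −π·24² = -1809.56, centroid at (49.00, 72.00).
ΣA = 29327.43 cm², ΣAx̄ = 3165937.73 cm³, ΣAȳ = 2390227.28 cm³.
x̄ = 3165937.73/29327.43 = 107.95 cm; ȳ = 2390227.28/29327.43 = 81.50 cm.

x̄ = 107.95 cm, ȳ = 81.50 cm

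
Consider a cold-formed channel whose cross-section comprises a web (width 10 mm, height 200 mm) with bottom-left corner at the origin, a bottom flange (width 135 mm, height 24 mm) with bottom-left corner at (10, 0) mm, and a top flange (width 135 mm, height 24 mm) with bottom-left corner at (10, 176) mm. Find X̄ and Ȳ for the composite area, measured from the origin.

Part | A | x̄ᵢ | ȳᵢ | A·x̄ᵢ | A·ȳᵢ
web | 2000.00 | 5.00 | 100.00 | 10000.00 | 200000.00
bottom flange | 3240.00 | 77.50 | 12.00 | 251100.00 | 38880.00
top flange | 3240.00 | 77.50 | 188.00 | 251100.00 | 609120.00
Σ | 8480.00 |  |  | 512200.00 | 848000.00
X̄ = 512200.00 / 8480.00 = 60.40 mm
Ȳ = 848000.00 / 8480.00 = 100.00 mm

X̄ = 60.40 mm, Ȳ = 100.00 mm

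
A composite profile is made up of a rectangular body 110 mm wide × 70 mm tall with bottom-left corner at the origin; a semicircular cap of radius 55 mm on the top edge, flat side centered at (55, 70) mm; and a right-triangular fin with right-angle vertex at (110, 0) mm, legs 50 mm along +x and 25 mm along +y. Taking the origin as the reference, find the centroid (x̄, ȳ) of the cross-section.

Part | A | x̄ᵢ | ȳᵢ | A·x̄ᵢ | A·ȳᵢ
rectangular body | 7700.00 | 55.00 | 35.00 | 423500.00 | 269500.00
semicircular top | 4751.66 | 55.00 | 93.34 | 261341.24 | 443532.79
triangular fin | 625.00 | 126.67 | 8.33 | 79166.67 | 5208.33
Σ | 13076.66 |  |  | 764007.91 | 718241.12
x̄ = 764007.91 / 13076.66 = 58.43 mm
ȳ = 718241.12 / 13076.66 = 54.93 mm

x̄ = 58.43 mm, ȳ = 54.93 mm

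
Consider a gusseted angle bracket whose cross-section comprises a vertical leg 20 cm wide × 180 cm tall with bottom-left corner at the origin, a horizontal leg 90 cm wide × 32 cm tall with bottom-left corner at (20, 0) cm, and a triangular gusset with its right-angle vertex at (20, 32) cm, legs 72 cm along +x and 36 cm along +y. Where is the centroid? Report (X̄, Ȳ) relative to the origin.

X̄ = 36.04 cm, Ȳ = 54.93 cm

Part | A | x̄ᵢ | ȳᵢ | A·x̄ᵢ | A·ȳᵢ
vertical leg | 3600.00 | 10.00 | 90.00 | 36000.00 | 324000.00
horizontal leg | 2880.00 | 65.00 | 16.00 | 187200.00 | 46080.00
gusset | 1296.00 | 44.00 | 44.00 | 57024.00 | 57024.00
Σ | 7776.00 |  |  | 280224.00 | 427104.00
X̄ = 280224.00 / 7776.00 = 36.04 cm
Ȳ = 427104.00 / 7776.00 = 54.93 cm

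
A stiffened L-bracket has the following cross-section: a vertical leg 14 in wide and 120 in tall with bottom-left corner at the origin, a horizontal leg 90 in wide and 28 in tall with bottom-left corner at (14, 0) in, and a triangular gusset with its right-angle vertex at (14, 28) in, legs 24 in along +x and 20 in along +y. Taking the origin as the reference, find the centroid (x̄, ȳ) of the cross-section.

x̄ = 37.32 in, ȳ = 32.52 in

Part | A | x̄ᵢ | ȳᵢ | A·x̄ᵢ | A·ȳᵢ
vertical leg | 1680.00 | 7.00 | 60.00 | 11760.00 | 100800.00
horizontal leg | 2520.00 | 59.00 | 14.00 | 148680.00 | 35280.00
gusset | 240.00 | 22.00 | 34.67 | 5280.00 | 8320.00
Σ | 4440.00 |  |  | 165720.00 | 144400.00
x̄ = 165720.00 / 4440.00 = 37.32 in
ȳ = 144400.00 / 4440.00 = 32.52 in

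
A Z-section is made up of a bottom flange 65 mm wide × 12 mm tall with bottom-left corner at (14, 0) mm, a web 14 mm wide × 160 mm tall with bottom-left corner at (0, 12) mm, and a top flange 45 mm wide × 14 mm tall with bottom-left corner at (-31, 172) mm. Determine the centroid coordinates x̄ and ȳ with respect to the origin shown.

x̄ = 12.77 mm, ȳ = 88.64 mm

bottom flange: A = 65 × 12 = 780.00, centroid at (46.50, 6.00).
web: A = 14 × 160 = 2240.00, centroid at (7.00, 92.00).
top flange: A = 45 × 14 = 630.00, centroid at (-8.50, 179.00).
ΣA = 3650.00 mm²
ΣAx̄ = (780.00)(46.50) + (2240.00)(7.00) + (630.00)(-8.50) = 46595.00 mm³
ΣAȳ = (780.00)(6.00) + (2240.00)(92.00) + (630.00)(179.00) = 323530.00 mm³
x̄ = 46595.00 / 3650.00 = 12.77 mm
ȳ = 323530.00 / 3650.00 = 88.64 mm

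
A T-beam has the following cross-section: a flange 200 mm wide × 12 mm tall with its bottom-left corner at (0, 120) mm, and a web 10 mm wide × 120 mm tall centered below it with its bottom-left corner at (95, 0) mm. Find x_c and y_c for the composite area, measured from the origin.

x_c = 100.00 mm, y_c = 104.00 mm

web: A = 10 × 120 = 1200.00, centroid at (100.00, 60.00).
flange: A = 200 × 12 = 2400.00, centroid at (100.00, 126.00).
ΣA = 3600.00 mm², ΣAx_c = 360000.00 mm³, ΣAy_c = 374400.00 mm³.
x_c = 360000.00/3600.00 = 100.00 mm; y_c = 374400.00/3600.00 = 104.00 mm.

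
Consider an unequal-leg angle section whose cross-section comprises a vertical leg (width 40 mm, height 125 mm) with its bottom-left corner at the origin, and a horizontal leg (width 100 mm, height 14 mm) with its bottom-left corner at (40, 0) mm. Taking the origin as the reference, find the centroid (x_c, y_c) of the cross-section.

x_c = 35.31 mm, y_c = 50.36 mm

vertical leg: A = 40 × 125 = 5000.00, centroid at (20.00, 62.50).
horizontal leg: A = 100 × 14 = 1400.00, centroid at (90.00, 7.00).
ΣA = 6400.00 mm²
ΣAx_c = (5000.00)(20.00) + (1400.00)(90.00) = 226000.00 mm³
ΣAy_c = (5000.00)(62.50) + (1400.00)(7.00) = 322300.00 mm³
x_c = 226000.00 / 6400.00 = 35.31 mm
y_c = 322300.00 / 6400.00 = 50.36 mm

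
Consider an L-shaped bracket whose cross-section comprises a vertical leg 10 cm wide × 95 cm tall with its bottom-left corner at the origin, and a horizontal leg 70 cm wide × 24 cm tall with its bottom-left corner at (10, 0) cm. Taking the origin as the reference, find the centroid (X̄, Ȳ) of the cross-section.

vertical leg: A = 10 × 95 = 950.00, centroid at (5.00, 47.50).
horizontal leg: A = 70 × 24 = 1680.00, centroid at (45.00, 12.00).
ΣA = 2630.00 cm², ΣAX̄ = 80350.00 cm³, ΣAȲ = 65285.00 cm³.
X̄ = 80350.00/2630.00 = 30.55 cm; Ȳ = 65285.00/2630.00 = 24.82 cm.

X̄ = 30.55 cm, Ȳ = 24.82 cm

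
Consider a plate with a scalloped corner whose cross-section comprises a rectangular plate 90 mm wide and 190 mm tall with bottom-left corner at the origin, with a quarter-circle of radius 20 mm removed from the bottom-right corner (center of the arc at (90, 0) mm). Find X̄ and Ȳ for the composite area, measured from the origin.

X̄ = 44.32 mm, Ȳ = 96.62 mm

plate: A = 90 × 190 = 17100.00, centroid at (45.00, 95.00).
removed quarter-circle: A = −¼π·20² = -314.16, centroid at (81.51, 8.49).
ΣA = 16785.84 mm²
ΣAX̄ = (17100.00)(45.00) + (-314.16)(81.51) = 743892.33 mm³
ΣAȲ = (17100.00)(95.00) + (-314.16)(8.49) = 1621833.33 mm³
X̄ = 743892.33 / 16785.84 = 44.32 mm
Ȳ = 1621833.33 / 16785.84 = 96.62 mm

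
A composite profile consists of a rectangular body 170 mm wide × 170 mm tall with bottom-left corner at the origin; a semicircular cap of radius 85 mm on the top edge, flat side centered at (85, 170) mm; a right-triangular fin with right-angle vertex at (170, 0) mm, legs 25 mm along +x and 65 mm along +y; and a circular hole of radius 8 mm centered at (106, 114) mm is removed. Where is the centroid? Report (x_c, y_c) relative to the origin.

rectangular body: A = 170 × 170 = 28900.00, centroid at (85.00, 85.00).
semicircular top: A = ½π·85² = 11349.00, centroid at (85.00, 206.08).
triangular fin: A = ½·25·65 = 812.50, centroid at (178.33, 21.67).
hole: A = −π·8² = -201.06, centroid at (106.00, 114.00).
ΣA = 40860.44 mm²
ΣAx_c = (28900.00)(85.00) + (11349.00)(85.00) + (812.50)(178.33) + (-201.06)(106.00) = 3544748.56 mm³
ΣAy_c = (28900.00)(85.00) + (11349.00)(206.08) + (812.50)(21.67) + (-201.06)(114.00) = 4789930.36 mm³
x_c = 3544748.56 / 40860.44 = 86.75 mm
y_c = 4789930.36 / 40860.44 = 117.23 mm

x_c = 86.75 mm, y_c = 117.23 mm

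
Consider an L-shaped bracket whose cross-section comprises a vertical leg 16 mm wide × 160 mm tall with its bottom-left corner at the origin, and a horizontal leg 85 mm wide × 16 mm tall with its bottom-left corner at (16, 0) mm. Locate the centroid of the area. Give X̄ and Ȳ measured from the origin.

X̄ = 25.52 mm, Ȳ = 55.02 mm

Part | A | x̄ᵢ | ȳᵢ | A·x̄ᵢ | A·ȳᵢ
vertical leg | 2560.00 | 8.00 | 80.00 | 20480.00 | 204800.00
horizontal leg | 1360.00 | 58.50 | 8.00 | 79560.00 | 10880.00
Σ | 3920.00 |  |  | 100040.00 | 215680.00
X̄ = 100040.00 / 3920.00 = 25.52 mm
Ȳ = 215680.00 / 3920.00 = 55.02 mm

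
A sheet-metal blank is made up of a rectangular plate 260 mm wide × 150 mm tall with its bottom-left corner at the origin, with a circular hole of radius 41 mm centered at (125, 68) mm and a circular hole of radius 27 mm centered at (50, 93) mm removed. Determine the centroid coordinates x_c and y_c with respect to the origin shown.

Part | A | x̄ᵢ | ȳᵢ | A·x̄ᵢ | A·ȳᵢ
plate | 39000.00 | 130.00 | 75.00 | 5070000.00 | 2925000.00
hole 1 | -5281.02 | 125.00 | 68.00 | -660127.16 | -359109.17
hole 2 | -2290.22 | 50.00 | 93.00 | -114511.05 | -212990.56
Σ | 31428.76 |  |  | 4295361.79 | 2352900.27
x_c = 4295361.79 / 31428.76 = 136.67 mm
y_c = 2352900.27 / 31428.76 = 74.86 mm

x_c = 136.67 mm, y_c = 74.86 mm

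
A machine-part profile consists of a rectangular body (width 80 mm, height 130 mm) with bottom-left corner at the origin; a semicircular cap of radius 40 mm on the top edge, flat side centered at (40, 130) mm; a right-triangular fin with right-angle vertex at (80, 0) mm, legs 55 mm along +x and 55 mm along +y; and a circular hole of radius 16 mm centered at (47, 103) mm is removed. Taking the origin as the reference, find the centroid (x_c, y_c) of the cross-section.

Part | A | x̄ᵢ | ȳᵢ | A·x̄ᵢ | A·ȳᵢ
rectangular body | 10400.00 | 40.00 | 65.00 | 416000.00 | 676000.00
semicircular top | 2513.27 | 40.00 | 146.98 | 100530.96 | 369392.30
triangular fin | 1512.50 | 98.33 | 18.33 | 148729.17 | 27729.17
hole | -804.25 | 47.00 | 103.00 | -37799.64 | -82837.52
Σ | 13621.53 |  |  | 627460.49 | 990283.95
x_c = 627460.49 / 13621.53 = 46.06 mm
y_c = 990283.95 / 13621.53 = 72.70 mm

x_c = 46.06 mm, y_c = 72.70 mm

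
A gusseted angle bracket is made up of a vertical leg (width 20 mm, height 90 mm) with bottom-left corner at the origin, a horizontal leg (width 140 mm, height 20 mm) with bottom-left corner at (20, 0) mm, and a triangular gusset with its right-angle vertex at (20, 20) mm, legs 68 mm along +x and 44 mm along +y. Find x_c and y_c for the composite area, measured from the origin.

x_c = 54.76 mm, y_c = 26.39 mm

vertical leg: A = 20 × 90 = 1800.00, centroid at (10.00, 45.00).
horizontal leg: A = 140 × 20 = 2800.00, centroid at (90.00, 10.00).
gusset: A = ½·68·44 = 1496.00, centroid at (42.67, 34.67).
ΣA = 6096.00 mm²
ΣAx_c = (1800.00)(10.00) + (2800.00)(90.00) + (1496.00)(42.67) = 333829.33 mm³
ΣAy_c = (1800.00)(45.00) + (2800.00)(10.00) + (1496.00)(34.67) = 160861.33 mm³
x_c = 333829.33 / 6096.00 = 54.76 mm
y_c = 160861.33 / 6096.00 = 26.39 mm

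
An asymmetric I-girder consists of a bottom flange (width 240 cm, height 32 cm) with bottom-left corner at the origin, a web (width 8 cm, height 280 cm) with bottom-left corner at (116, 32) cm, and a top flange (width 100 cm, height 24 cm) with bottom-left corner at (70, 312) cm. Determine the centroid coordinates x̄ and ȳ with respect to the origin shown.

Part | A | x̄ᵢ | ȳᵢ | A·x̄ᵢ | A·ȳᵢ
bottom flange | 7680.00 | 120.00 | 16.00 | 921600.00 | 122880.00
web | 2240.00 | 120.00 | 172.00 | 268800.00 | 385280.00
top flange | 2400.00 | 120.00 | 324.00 | 288000.00 | 777600.00
Σ | 12320.00 |  |  | 1478400.00 | 1285760.00
x̄ = 1478400.00 / 12320.00 = 120.00 cm
ȳ = 1285760.00 / 12320.00 = 104.36 cm

x̄ = 120.00 cm, ȳ = 104.36 cm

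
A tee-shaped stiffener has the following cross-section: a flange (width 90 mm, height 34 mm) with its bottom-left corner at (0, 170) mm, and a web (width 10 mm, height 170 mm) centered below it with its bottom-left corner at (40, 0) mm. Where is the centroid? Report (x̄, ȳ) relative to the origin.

web: A = 10 × 170 = 1700.00, centroid at (45.00, 85.00).
flange: A = 90 × 34 = 3060.00, centroid at (45.00, 187.00).
ΣA = 4760.00 mm²
ΣAx̄ = (1700.00)(45.00) + (3060.00)(45.00) = 214200.00 mm³
ΣAȳ = (1700.00)(85.00) + (3060.00)(187.00) = 716720.00 mm³
x̄ = 214200.00 / 4760.00 = 45.00 mm
ȳ = 716720.00 / 4760.00 = 150.57 mm

x̄ = 45.00 mm, ȳ = 150.57 mm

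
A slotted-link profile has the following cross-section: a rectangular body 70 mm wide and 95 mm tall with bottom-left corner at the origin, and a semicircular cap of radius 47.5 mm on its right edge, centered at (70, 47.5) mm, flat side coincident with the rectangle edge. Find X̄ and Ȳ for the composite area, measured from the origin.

rectangular body: A = 70 × 95 = 6650.00, centroid at (35.00, 47.50).
semicircular end: A = ½π·47.5² = 3544.11, centroid at (90.16, 47.50).
ΣA = 10194.11 mm²
ΣAX̄ = (6650.00)(35.00) + (3544.11)(90.16) = 552285.56 mm³
ΣAȲ = (6650.00)(47.50) + (3544.11)(47.50) = 484220.19 mm³
X̄ = 552285.56 / 10194.11 = 54.18 mm
Ȳ = 484220.19 / 10194.11 = 47.50 mm

X̄ = 54.18 mm, Ȳ = 47.50 mm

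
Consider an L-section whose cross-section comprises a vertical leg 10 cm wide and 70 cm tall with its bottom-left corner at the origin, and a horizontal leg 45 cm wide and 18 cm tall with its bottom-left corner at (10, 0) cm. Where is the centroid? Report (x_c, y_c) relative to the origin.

x_c = 19.75 cm, y_c = 21.05 cm

Part | A | x̄ᵢ | ȳᵢ | A·x̄ᵢ | A·ȳᵢ
vertical leg | 700.00 | 5.00 | 35.00 | 3500.00 | 24500.00
horizontal leg | 810.00 | 32.50 | 9.00 | 26325.00 | 7290.00
Σ | 1510.00 |  |  | 29825.00 | 31790.00
x_c = 29825.00 / 1510.00 = 19.75 cm
y_c = 31790.00 / 1510.00 = 21.05 cm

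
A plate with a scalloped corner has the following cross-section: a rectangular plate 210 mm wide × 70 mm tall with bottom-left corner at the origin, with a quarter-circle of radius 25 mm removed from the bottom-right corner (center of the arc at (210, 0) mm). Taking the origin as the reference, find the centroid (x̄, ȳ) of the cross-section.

x̄ = 101.74 mm, ȳ = 35.84 mm

plate: A = 210 × 70 = 14700.00, centroid at (105.00, 35.00).
removed quarter-circle: A = −¼π·25² = -490.87, centroid at (199.39, 10.61).
ΣA = 14209.13 mm²
ΣAx̄ = (14700.00)(105.00) + (-490.87)(199.39) = 1445624.82 mm³
ΣAȳ = (14700.00)(35.00) + (-490.87)(10.61) = 509291.67 mm³
x̄ = 1445624.82 / 14209.13 = 101.74 mm
ȳ = 509291.67 / 14209.13 = 35.84 mm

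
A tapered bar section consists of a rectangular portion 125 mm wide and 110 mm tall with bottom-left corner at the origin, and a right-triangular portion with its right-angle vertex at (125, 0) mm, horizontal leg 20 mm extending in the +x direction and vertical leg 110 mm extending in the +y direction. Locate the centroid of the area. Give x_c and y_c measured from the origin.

x_c = 67.62 mm, y_c = 53.64 mm

rectangular portion: A = 125 × 110 = 13750.00, centroid at (62.50, 55.00).
triangular portion: A = ½·20·110 = 1100.00, centroid at (131.67, 36.67).
ΣA = 14850.00 mm²
ΣAx_c = (13750.00)(62.50) + (1100.00)(131.67) = 1004208.33 mm³
ΣAy_c = (13750.00)(55.00) + (1100.00)(36.67) = 796583.33 mm³
x_c = 1004208.33 / 14850.00 = 67.62 mm
y_c = 796583.33 / 14850.00 = 53.64 mm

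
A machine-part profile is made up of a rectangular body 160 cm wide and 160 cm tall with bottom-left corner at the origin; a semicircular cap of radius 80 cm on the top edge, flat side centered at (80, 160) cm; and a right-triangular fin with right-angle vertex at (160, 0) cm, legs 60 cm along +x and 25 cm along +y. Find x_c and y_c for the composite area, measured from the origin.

rectangular body: A = 160 × 160 = 25600.00, centroid at (80.00, 80.00).
semicircular top: A = ½π·80² = 10053.10, centroid at (80.00, 193.95).
triangular fin: A = ½·60·25 = 750.00, centroid at (180.00, 8.33).
ΣA = 36403.10 cm², ΣAx_c = 2987247.72 cm³, ΣAy_c = 4004078.77 cm³.
x_c = 2987247.72/36403.10 = 82.06 cm; y_c = 4004078.77/36403.10 = 109.99 cm.

x_c = 82.06 cm, y_c = 109.99 cm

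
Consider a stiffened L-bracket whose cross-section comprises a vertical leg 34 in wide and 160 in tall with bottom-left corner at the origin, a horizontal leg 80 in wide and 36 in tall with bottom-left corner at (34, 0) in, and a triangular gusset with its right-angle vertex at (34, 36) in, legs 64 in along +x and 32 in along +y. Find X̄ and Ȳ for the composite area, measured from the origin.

X̄ = 38.77 in, Ȳ = 57.24 in

vertical leg: A = 34 × 160 = 5440.00, centroid at (17.00, 80.00).
horizontal leg: A = 80 × 36 = 2880.00, centroid at (74.00, 18.00).
gusset: A = ½·64·32 = 1024.00, centroid at (55.33, 46.67).
ΣA = 9344.00 in²
ΣAX̄ = (5440.00)(17.00) + (2880.00)(74.00) + (1024.00)(55.33) = 362261.33 in³
ΣAȲ = (5440.00)(80.00) + (2880.00)(18.00) + (1024.00)(46.67) = 534826.67 in³
X̄ = 362261.33 / 9344.00 = 38.77 in
Ȳ = 534826.67 / 9344.00 = 57.24 in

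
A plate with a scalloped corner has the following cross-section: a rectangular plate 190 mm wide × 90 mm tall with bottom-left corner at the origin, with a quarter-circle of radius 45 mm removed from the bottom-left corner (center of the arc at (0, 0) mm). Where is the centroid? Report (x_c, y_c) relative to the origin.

x_c = 102.78 mm, y_c = 47.66 mm

plate: A = 190 × 90 = 17100.00, centroid at (95.00, 45.00).
removed quarter-circle: A = −¼π·45² = -1590.43, centroid at (19.10, 19.10).
ΣA = 15509.57 mm²
ΣAx_c = (17100.00)(95.00) + (-1590.43)(19.10) = 1594125.00 mm³
ΣAy_c = (17100.00)(45.00) + (-1590.43)(19.10) = 739125.00 mm³
x_c = 1594125.00 / 15509.57 = 102.78 mm
y_c = 739125.00 / 15509.57 = 47.66 mm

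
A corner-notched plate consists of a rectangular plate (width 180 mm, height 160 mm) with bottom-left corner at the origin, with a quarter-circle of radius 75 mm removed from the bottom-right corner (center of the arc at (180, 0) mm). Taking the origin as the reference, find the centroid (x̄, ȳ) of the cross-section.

plate: A = 180 × 160 = 28800.00, centroid at (90.00, 80.00).
removed quarter-circle: A = −¼π·75² = -4417.86, centroid at (148.17, 31.83).
ΣA = 24382.14 mm²
ΣAx̄ = (28800.00)(90.00) + (-4417.86)(148.17) = 1937409.36 mm³
ΣAȳ = (28800.00)(80.00) + (-4417.86)(31.83) = 2163375.00 mm³
x̄ = 1937409.36 / 24382.14 = 79.46 mm
ȳ = 2163375.00 / 24382.14 = 88.73 mm

x̄ = 79.46 mm, ȳ = 88.73 mm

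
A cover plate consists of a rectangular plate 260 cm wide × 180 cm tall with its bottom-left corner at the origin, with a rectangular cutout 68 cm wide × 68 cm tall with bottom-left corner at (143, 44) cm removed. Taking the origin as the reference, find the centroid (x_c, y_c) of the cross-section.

plate: A = 260 × 180 = 46800.00, centroid at (130.00, 90.00).
hole: A = −(68 × 68) = -4624.00, centroid at (177.00, 78.00).
ΣA = 42176.00 cm²
ΣAx_c = (46800.00)(130.00) + (-4624.00)(177.00) = 5265552.00 cm³
ΣAy_c = (46800.00)(90.00) + (-4624.00)(78.00) = 3851328.00 cm³
x_c = 5265552.00 / 42176.00 = 124.85 cm
y_c = 3851328.00 / 42176.00 = 91.32 cm

x_c = 124.85 cm, y_c = 91.32 cm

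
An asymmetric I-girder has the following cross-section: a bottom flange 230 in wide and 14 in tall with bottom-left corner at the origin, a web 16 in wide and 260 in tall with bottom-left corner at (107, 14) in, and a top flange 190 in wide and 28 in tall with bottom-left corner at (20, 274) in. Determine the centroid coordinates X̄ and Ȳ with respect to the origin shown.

X̄ = 115.00 in, Ȳ = 169.59 in

bottom flange: A = 230 × 14 = 3220.00, centroid at (115.00, 7.00).
web: A = 16 × 260 = 4160.00, centroid at (115.00, 144.00).
top flange: A = 190 × 28 = 5320.00, centroid at (115.00, 288.00).
ΣA = 12700.00 in², ΣAX̄ = 1460500.00 in³, ΣAȲ = 2153740.00 in³.
X̄ = 1460500.00/12700.00 = 115.00 in; Ȳ = 2153740.00/12700.00 = 169.59 in.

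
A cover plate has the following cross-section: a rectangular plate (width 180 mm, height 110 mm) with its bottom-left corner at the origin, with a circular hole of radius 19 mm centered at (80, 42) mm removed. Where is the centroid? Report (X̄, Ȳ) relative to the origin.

plate: A = 180 × 110 = 19800.00, centroid at (90.00, 55.00).
hole: A = −π·19² = -1134.11, centroid at (80.00, 42.00).
ΣA = 18665.89 mm²
ΣAX̄ = (19800.00)(90.00) + (-1134.11)(80.00) = 1691270.80 mm³
ΣAȲ = (19800.00)(55.00) + (-1134.11)(42.00) = 1041367.17 mm³
X̄ = 1691270.80 / 18665.89 = 90.61 mm
Ȳ = 1041367.17 / 18665.89 = 55.79 mm

X̄ = 90.61 mm, Ȳ = 55.79 mm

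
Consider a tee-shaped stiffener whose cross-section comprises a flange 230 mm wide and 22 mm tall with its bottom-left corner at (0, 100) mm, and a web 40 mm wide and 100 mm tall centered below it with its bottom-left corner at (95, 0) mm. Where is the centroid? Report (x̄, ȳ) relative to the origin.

x̄ = 115.00 mm, ȳ = 84.07 mm

web: A = 40 × 100 = 4000.00, centroid at (115.00, 50.00).
flange: A = 230 × 22 = 5060.00, centroid at (115.00, 111.00).
ΣA = 9060.00 mm²
ΣAx̄ = (4000.00)(115.00) + (5060.00)(115.00) = 1041900.00 mm³
ΣAȳ = (4000.00)(50.00) + (5060.00)(111.00) = 761660.00 mm³
x̄ = 1041900.00 / 9060.00 = 115.00 mm
ȳ = 761660.00 / 9060.00 = 84.07 mm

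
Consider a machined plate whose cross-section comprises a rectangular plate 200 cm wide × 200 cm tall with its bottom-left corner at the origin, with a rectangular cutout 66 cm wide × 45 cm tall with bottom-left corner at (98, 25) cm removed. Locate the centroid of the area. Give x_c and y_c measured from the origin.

x_c = 97.51 cm, y_c = 104.21 cm

plate: A = 200 × 200 = 40000.00, centroid at (100.00, 100.00).
hole: A = −(66 × 45) = -2970.00, centroid at (131.00, 47.50).
ΣA = 37030.00 cm²
ΣAx_c = (40000.00)(100.00) + (-2970.00)(131.00) = 3610930.00 cm³
ΣAy_c = (40000.00)(100.00) + (-2970.00)(47.50) = 3858925.00 cm³
x_c = 3610930.00 / 37030.00 = 97.51 cm
y_c = 3858925.00 / 37030.00 = 104.21 cm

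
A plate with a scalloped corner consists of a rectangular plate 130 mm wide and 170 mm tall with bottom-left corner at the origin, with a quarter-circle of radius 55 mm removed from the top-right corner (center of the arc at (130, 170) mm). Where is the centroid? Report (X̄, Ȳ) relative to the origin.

X̄ = 59.98 mm, Ȳ = 77.57 mm

Part | A | x̄ᵢ | ȳᵢ | A·x̄ᵢ | A·ȳᵢ
plate | 22100.00 | 65.00 | 85.00 | 1436500.00 | 1878500.00
removed quarter-circle | -2375.83 | 106.66 | 146.66 | -253399.49 | -348432.67
Σ | 19724.17 |  |  | 1183100.51 | 1530067.33
X̄ = 1183100.51 / 19724.17 = 59.98 mm
Ȳ = 1530067.33 / 19724.17 = 77.57 mm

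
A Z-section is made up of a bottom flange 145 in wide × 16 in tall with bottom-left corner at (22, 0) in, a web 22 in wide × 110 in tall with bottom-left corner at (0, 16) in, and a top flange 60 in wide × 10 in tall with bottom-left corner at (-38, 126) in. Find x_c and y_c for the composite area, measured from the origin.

bottom flange: A = 145 × 16 = 2320.00, centroid at (94.50, 8.00).
web: A = 22 × 110 = 2420.00, centroid at (11.00, 71.00).
top flange: A = 60 × 10 = 600.00, centroid at (-8.00, 131.00).
ΣA = 5340.00 in², ΣAx_c = 241060.00 in³, ΣAy_c = 268980.00 in³.
x_c = 241060.00/5340.00 = 45.14 in; y_c = 268980.00/5340.00 = 50.37 in.

x_c = 45.14 in, y_c = 50.37 in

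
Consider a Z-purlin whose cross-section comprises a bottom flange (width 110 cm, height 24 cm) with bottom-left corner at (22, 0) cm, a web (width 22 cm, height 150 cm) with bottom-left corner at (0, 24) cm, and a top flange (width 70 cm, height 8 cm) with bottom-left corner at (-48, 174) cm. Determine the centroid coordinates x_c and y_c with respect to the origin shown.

Part | A | x̄ᵢ | ȳᵢ | A·x̄ᵢ | A·ȳᵢ
bottom flange | 2640.00 | 77.00 | 12.00 | 203280.00 | 31680.00
web | 3300.00 | 11.00 | 99.00 | 36300.00 | 326700.00
top flange | 560.00 | -13.00 | 178.00 | -7280.00 | 99680.00
Σ | 6500.00 |  |  | 232300.00 | 458060.00
x_c = 232300.00 / 6500.00 = 35.74 cm
y_c = 458060.00 / 6500.00 = 70.47 cm

x_c = 35.74 cm, y_c = 70.47 cm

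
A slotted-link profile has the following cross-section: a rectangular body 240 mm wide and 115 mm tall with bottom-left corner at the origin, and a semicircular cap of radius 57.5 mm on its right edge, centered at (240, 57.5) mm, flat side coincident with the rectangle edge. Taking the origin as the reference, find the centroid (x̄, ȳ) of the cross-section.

rectangular body: A = 240 × 115 = 27600.00, centroid at (120.00, 57.50).
semicircular end: A = ½π·57.5² = 5193.45, centroid at (264.40, 57.50).
ΣA = 32793.45 mm², ΣAx̄ = 4685166.47 mm³, ΣAȳ = 1885623.11 mm³.
x̄ = 4685166.47/32793.45 = 142.87 mm; ȳ = 1885623.11/32793.45 = 57.50 mm.

x̄ = 142.87 mm, ȳ = 57.50 mm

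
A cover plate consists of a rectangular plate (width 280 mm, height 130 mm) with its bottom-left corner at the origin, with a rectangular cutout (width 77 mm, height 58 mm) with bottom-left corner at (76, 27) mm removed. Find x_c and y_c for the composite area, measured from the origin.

plate: A = 280 × 130 = 36400.00, centroid at (140.00, 65.00).
hole: A = −(77 × 58) = -4466.00, centroid at (114.50, 56.00).
ΣA = 31934.00 mm², ΣAx_c = 4584643.00 mm³, ΣAy_c = 2115904.00 mm³.
x_c = 4584643.00/31934.00 = 143.57 mm; y_c = 2115904.00/31934.00 = 66.26 mm.

x_c = 143.57 mm, y_c = 66.26 mm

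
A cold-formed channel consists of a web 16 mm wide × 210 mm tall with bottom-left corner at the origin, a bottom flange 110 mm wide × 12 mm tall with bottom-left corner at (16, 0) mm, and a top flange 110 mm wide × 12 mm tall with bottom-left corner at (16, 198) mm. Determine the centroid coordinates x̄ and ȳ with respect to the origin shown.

x̄ = 35.72 mm, ȳ = 105.00 mm

web: A = 16 × 210 = 3360.00, centroid at (8.00, 105.00).
bottom flange: A = 110 × 12 = 1320.00, centroid at (71.00, 6.00).
top flange: A = 110 × 12 = 1320.00, centroid at (71.00, 204.00).
ΣA = 6000.00 mm²
ΣAx̄ = (3360.00)(8.00) + (1320.00)(71.00) + (1320.00)(71.00) = 214320.00 mm³
ΣAȳ = (3360.00)(105.00) + (1320.00)(6.00) + (1320.00)(204.00) = 630000.00 mm³
x̄ = 214320.00 / 6000.00 = 35.72 mm
ȳ = 630000.00 / 6000.00 = 105.00 mm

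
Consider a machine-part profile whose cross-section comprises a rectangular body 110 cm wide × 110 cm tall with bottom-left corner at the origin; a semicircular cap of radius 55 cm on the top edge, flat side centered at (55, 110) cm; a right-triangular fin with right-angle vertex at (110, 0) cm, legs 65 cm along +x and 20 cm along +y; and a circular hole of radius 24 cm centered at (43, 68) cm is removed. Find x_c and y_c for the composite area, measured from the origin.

x_c = 59.56 cm, y_c = 75.22 cm

rectangular body: A = 110 × 110 = 12100.00, centroid at (55.00, 55.00).
semicircular top: A = ½π·55² = 4751.66, centroid at (55.00, 133.34).
triangular fin: A = ½·65·20 = 650.00, centroid at (131.67, 6.67).
hole: A = −π·24² = -1809.56, centroid at (43.00, 68.00).
ΣA = 15692.10 cm²
ΣAx_c = (12100.00)(55.00) + (4751.66)(55.00) + (650.00)(131.67) + (-1809.56)(43.00) = 934613.61 cm³
ΣAy_c = (12100.00)(55.00) + (4751.66)(133.34) + (650.00)(6.67) + (-1809.56)(68.00) = 1180382.58 cm³
x_c = 934613.61 / 15692.10 = 59.56 cm
y_c = 1180382.58 / 15692.10 = 75.22 cm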